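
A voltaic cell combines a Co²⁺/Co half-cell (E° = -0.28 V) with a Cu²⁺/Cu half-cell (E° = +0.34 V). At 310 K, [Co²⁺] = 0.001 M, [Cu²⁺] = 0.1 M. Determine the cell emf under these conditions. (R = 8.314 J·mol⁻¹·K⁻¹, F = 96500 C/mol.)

0.681 V

The Cu²⁺/Cu couple has the higher reduction potential and acts as the cathode, so E°_cell = +0.34 − (-0.28) = 0.62 V.
Balancing electrons gives n = 2; the reaction quotient is Q = [Co²⁺]/[Cu²⁺] = 0.0100.
E = E° − (RT/nF) ln Q = 0.62 − (8.314×310)/(2×96500) × (-4.605) = 0.620 + 0.061 = 0.681 V.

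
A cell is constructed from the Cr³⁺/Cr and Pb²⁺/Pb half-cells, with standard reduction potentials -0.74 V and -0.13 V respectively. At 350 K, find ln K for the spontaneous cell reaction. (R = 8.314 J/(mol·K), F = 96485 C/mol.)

ln K = 121.4

E°_cell = -0.13 − (-0.74) = 0.61 V, with n = 6 electrons transferred.
At equilibrium E = 0, so the Nernst equation gives ln K = nFE°/RT = (6)(96485)(0.61)/((8.314)(350)) = 121.36.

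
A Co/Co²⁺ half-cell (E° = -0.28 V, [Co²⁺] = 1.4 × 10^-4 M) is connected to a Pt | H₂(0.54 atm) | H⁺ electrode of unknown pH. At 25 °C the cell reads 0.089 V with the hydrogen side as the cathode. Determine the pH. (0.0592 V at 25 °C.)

E°_cell = 0.28 V and n = 2.
log Q = n(E° − E)/0.0592 = 2×(0.28 − 0.089)/0.0592 = 6.453.
With Q = [Co²⁺]·P(H₂) / [H⁺]^2, solving for [H⁺] gives log[H⁺] = -5.287, so pH = 5.29.

pH = 5.29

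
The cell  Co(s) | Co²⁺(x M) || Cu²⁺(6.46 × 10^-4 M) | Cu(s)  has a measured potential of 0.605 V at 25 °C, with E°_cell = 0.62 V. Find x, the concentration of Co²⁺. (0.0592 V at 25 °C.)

From the Nernst equation, log Q = n(E° − E)/0.0592 = 2(0.62 − 0.605)/0.0592 = 0.507, so Q = 3.21.
With Q = [Co²⁺]/[Cu²⁺] and the known concentrations, [Co²⁺] in the numerator gives [Co²⁺] = 0.0021 M.

0.0021 M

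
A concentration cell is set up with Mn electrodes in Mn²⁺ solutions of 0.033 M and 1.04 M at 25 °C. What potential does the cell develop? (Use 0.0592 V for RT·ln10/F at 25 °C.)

0.044 V

Both half-cells are Mn²⁺/Mn, so E°_cell = 0. The concentrated side is the cathode; the cell reaction moves Mn²⁺ from high to low concentration with n = 2.
Q = [Mn²⁺]_dilute/[Mn²⁺]_conc = 0.033/1.04 = 0.0317.
E = 0 − (0.0592/2) log Q = −(0.0592/2)(-1.499) = 0.0444 V.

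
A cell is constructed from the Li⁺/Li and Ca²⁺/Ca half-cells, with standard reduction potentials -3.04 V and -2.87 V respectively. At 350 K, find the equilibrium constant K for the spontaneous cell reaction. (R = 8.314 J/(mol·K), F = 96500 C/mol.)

7.9 × 10^4

E°_cell = -2.87 − (-3.04) = 0.17 V, with n = 2 electrons transferred.
At equilibrium E = 0, so the Nernst equation gives ln K = nFE°/RT = (2)(96500)(0.17)/((8.314)(350)) = 11.28.
K = e^11.28 = 7.9 × 10^4.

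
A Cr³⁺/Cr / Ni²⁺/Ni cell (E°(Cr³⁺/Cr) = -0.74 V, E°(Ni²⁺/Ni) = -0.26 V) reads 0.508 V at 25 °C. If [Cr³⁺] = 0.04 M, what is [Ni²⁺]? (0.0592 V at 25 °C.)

1.0 M

From the Nernst equation, log Q = n(E° − E)/0.0592 = 6(0.48 − 0.508)/0.0592 = -2.838, so Q = 0.00145.
With Q = [Cr³⁺]^2/[Ni²⁺]^3 and the known concentrations, [Ni²⁺]^3 in the denominator gives [Ni²⁺] = 1.0 M.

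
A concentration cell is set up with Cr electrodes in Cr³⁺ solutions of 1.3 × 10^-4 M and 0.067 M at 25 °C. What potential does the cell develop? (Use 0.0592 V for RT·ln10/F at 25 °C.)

0.054 V

Both half-cells are Cr³⁺/Cr, so E°_cell = 0. The concentrated side is the cathode; the cell reaction moves Cr³⁺ from high to low concentration with n = 3.
Q = [Cr³⁺]_dilute/[Cr³⁺]_conc = 1.3 × 10^-4/0.067 = 0.00194.
E = 0 − (0.0592/3) log Q = −(0.0592/3)(-2.712) = 0.0535 V.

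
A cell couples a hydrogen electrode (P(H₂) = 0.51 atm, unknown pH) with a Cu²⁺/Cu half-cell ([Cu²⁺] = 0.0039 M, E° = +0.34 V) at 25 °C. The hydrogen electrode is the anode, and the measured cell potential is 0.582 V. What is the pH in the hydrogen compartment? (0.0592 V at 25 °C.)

E°_cell = 0.34 V and n = 2.
log Q = n(E° − E)/0.0592 = 2×(0.34 − 0.582)/0.0592 = -8.176.
With Q = [H⁺]^2 / ([Cu²⁺]·P(H₂)), solving for [H⁺] gives log[H⁺] = -5.439, so pH = 5.44.

pH = 5.44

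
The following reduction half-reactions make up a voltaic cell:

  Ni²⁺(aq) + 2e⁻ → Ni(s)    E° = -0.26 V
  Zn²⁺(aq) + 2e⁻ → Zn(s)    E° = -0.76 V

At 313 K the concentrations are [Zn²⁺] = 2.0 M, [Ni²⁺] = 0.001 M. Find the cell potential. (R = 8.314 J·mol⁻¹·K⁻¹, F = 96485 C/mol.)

0.397 V

The Ni²⁺/Ni couple has the higher reduction potential and acts as the cathode, so E°_cell = -0.26 − (-0.76) = 0.50 V.
Balancing electrons gives n = 2; the reaction quotient is Q = [Zn²⁺]/[Ni²⁺] = 2000.
E = E° − (RT/nF) ln Q = 0.50 − (8.314×313)/(2×96485) × (7.601) = 0.500 − 0.103 = 0.397 V.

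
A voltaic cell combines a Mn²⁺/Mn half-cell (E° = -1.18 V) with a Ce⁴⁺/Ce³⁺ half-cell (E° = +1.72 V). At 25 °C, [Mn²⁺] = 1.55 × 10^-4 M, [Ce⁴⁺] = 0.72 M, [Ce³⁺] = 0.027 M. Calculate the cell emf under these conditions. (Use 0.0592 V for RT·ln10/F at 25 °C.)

The Ce⁴⁺/Ce³⁺ couple has the higher reduction potential and acts as the cathode, so E°_cell = +1.72 − (-1.18) = 2.90 V.
Balancing electrons gives n = 2; the reaction quotient is Q = [Mn²⁺]·[Ce³⁺]^2/[Ce⁴⁺]^2 = 2.18 × 10^-7.
At 25 °C, E = E° − (0.0592/n) log Q = 2.90 − (0.0592/2)(-6.662) = 2.900 + 0.197 = 3.097 V.

3.10 V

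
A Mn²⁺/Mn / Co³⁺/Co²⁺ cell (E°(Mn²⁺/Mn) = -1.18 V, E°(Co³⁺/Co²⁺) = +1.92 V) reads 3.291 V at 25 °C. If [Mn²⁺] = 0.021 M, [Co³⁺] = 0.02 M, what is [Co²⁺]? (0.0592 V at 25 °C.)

From the Nernst equation, log Q = n(E° − E)/0.0592 = 2(3.10 − 3.291)/0.0592 = -6.453, so Q = 3.53 × 10^-7.
With Q = [Mn²⁺]·[Co²⁺]^2/[Co³⁺]^2 and the known concentrations, [Co²⁺]^2 in the numerator gives [Co²⁺] = 8.2 × 10^-5 M.

8.2 × 10^-5 M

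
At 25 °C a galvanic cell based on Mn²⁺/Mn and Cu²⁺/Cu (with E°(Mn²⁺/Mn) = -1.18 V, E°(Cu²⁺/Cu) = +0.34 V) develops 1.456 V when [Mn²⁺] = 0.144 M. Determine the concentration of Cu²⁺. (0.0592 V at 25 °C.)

From the Nernst equation, log Q = n(E° − E)/0.0592 = 2(1.52 − 1.456)/0.0592 = 2.162, so Q = 145.
With Q = [Mn²⁺]/[Cu²⁺] and the known concentrations, [Cu²⁺] in the denominator gives [Cu²⁺] = 9.9 × 10^-4 M.

9.9 × 10^-4 M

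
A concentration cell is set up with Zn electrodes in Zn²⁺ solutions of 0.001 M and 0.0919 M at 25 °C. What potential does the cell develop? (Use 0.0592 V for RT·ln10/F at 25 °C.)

Both half-cells are Zn²⁺/Zn, so E°_cell = 0. The concentrated side is the cathode; the cell reaction moves Zn²⁺ from high to low concentration with n = 2.
Q = [Zn²⁺]_dilute/[Zn²⁺]_conc = 0.001/0.0919 = 0.0109.
E = 0 − (0.0592/2) log Q = −(0.0592/2)(-1.963) = 0.0581 V.

0.058 V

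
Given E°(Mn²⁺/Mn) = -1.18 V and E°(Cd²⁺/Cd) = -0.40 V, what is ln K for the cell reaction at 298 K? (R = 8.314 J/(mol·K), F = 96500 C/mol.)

E°_cell = -0.40 − (-1.18) = 0.78 V, with n = 2 electrons transferred.
At equilibrium E = 0, so the Nernst equation gives ln K = nFE°/RT = (2)(96500)(0.78)/((8.314)(298)) = 60.76.

ln K = 60.8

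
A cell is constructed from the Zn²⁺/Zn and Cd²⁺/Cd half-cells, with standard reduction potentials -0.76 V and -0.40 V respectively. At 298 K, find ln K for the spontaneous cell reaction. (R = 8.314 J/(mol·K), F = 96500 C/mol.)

ln K = 28.0

E°_cell = -0.40 − (-0.76) = 0.36 V, with n = 2 electrons transferred.
At equilibrium E = 0, so the Nernst equation gives ln K = nFE°/RT = (2)(96500)(0.36)/((8.314)(298)) = 28.04.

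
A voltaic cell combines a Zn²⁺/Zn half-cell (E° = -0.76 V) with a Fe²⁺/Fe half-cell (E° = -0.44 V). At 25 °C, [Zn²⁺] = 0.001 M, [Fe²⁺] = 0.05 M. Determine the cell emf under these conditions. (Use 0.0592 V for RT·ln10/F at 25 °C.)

The Fe²⁺/Fe couple has the higher reduction potential and acts as the cathode, so E°_cell = -0.44 − (-0.76) = 0.32 V.
Balancing electrons gives n = 2; the reaction quotient is Q = [Zn²⁺]/[Fe²⁺] = 0.0200.
At 25 °C, E = E° − (0.0592/n) log Q = 0.32 − (0.0592/2)(-1.699) = 0.320 + 0.050 = 0.370 V.

0.370 V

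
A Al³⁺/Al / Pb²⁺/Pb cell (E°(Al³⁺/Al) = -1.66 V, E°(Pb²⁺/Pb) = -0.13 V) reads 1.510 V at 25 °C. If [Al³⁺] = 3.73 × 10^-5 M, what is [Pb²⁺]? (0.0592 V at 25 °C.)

From the Nernst equation, log Q = n(E° − E)/0.0592 = 6(1.53 − 1.510)/0.0592 = 2.027, so Q = 106.
With Q = [Al³⁺]^2/[Pb²⁺]^3 and the known concentrations, [Pb²⁺]^3 in the denominator gives [Pb²⁺] = 2.4 × 10^-4 M.

2.4 × 10^-4 M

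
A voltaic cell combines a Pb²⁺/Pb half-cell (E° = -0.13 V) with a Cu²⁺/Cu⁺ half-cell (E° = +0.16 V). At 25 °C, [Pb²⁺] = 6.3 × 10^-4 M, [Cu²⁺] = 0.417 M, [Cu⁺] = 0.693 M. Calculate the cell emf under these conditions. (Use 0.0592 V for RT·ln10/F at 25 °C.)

The Cu²⁺/Cu⁺ couple has the higher reduction potential and acts as the cathode, so E°_cell = +0.16 − (-0.13) = 0.29 V.
Balancing electrons gives n = 2; the reaction quotient is Q = [Pb²⁺]·[Cu⁺]^2/[Cu²⁺]^2 = 0.00174.
At 25 °C, E = E° − (0.0592/n) log Q = 0.29 − (0.0592/2)(-2.759) = 0.290 + 0.082 = 0.372 V.

0.372 V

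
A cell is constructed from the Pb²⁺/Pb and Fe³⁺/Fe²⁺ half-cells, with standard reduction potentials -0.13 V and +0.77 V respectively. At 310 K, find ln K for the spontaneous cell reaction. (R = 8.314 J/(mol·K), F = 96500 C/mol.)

ln K = 67.4

E°_cell = +0.77 − (-0.13) = 0.90 V, with n = 2 electrons transferred.
At equilibrium E = 0, so the Nernst equation gives ln K = nFE°/RT = (2)(96500)(0.90)/((8.314)(310)) = 67.40.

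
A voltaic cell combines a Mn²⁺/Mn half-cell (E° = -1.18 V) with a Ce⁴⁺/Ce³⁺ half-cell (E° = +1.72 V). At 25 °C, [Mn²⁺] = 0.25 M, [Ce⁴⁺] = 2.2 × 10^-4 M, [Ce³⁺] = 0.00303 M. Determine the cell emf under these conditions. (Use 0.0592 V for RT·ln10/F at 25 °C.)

The Ce⁴⁺/Ce³⁺ couple has the higher reduction potential and acts as the cathode, so E°_cell = +1.72 − (-1.18) = 2.90 V.
Balancing electrons gives n = 2; the reaction quotient is Q = [Mn²⁺]·[Ce³⁺]^2/[Ce⁴⁺]^2 = 47.4.
At 25 °C, E = E° − (0.0592/n) log Q = 2.90 − (0.0592/2)(1.676) = 2.900 − 0.050 = 2.850 V.

2.85 V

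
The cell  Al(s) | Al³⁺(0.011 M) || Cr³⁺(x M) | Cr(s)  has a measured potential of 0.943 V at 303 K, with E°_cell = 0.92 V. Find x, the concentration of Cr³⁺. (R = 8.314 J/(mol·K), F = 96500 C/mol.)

From the Nernst equation, ln Q = nF(E° − E)/RT = 3×96500×(0.92 − 0.943)/(8.314×303) = -2.643, so Q = 0.0711.
With Q = [Al³⁺]/[Cr³⁺] and the known concentrations, [Cr³⁺] in the denominator gives [Cr³⁺] = 0.15 M.

0.15 M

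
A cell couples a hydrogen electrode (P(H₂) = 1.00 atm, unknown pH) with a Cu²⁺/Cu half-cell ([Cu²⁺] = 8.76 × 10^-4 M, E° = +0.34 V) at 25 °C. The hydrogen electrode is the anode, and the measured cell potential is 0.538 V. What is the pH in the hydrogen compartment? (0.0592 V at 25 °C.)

pH = 4.87

E°_cell = 0.34 V and n = 2.
log Q = n(E° − E)/0.0592 = 2×(0.34 − 0.538)/0.0592 = -6.689.
With Q = [H⁺]^2 / ([Cu²⁺]·P(H₂)), solving for [H⁺] gives log[H⁺] = -4.873, so pH = 4.87.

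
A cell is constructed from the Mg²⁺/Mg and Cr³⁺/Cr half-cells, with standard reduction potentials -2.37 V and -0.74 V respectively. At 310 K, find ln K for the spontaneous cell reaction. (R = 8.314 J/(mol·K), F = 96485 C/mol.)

ln K = 366.1

E°_cell = -0.74 − (-2.37) = 1.63 V, with n = 6 electrons transferred.
At equilibrium E = 0, so the Nernst equation gives ln K = nFE°/RT = (6)(96485)(1.63)/((8.314)(310)) = 366.12.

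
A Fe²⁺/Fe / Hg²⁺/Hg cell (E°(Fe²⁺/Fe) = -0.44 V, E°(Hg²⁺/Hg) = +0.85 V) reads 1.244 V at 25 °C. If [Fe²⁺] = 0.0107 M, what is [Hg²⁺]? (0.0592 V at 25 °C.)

3 × 10^-4 M

From the Nernst equation, log Q = n(E° − E)/0.0592 = 2(1.29 − 1.244)/0.0592 = 1.554, so Q = 35.8.
With Q = [Fe²⁺]/[Hg²⁺] and the known concentrations, [Hg²⁺] in the denominator gives [Hg²⁺] = 3 × 10^-4 M.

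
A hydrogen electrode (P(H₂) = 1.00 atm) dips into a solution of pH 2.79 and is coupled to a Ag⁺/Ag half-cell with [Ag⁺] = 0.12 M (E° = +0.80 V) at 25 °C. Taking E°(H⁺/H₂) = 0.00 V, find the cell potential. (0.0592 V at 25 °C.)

0.91 V

The Ag⁺/Ag couple is the cathode, so E°_cell = 0.80 V; n = 2.
[H⁺] = 10^(−2.79) = 0.0016 M, and Q = [H⁺]^2 / ([Ag⁺]^2·P(H₂)) = 1.83 × 10^-4.
E = E° − (0.0592/2) log Q = 0.80 − (0.0592/2)(-3.738) = 0.911 V.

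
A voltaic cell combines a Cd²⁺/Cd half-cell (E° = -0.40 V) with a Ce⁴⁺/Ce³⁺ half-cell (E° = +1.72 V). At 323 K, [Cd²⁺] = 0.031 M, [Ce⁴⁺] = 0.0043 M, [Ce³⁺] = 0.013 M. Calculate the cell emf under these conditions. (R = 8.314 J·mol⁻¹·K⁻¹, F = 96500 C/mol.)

The Ce⁴⁺/Ce³⁺ couple has the higher reduction potential and acts as the cathode, so E°_cell = +1.72 − (-0.40) = 2.12 V.
Balancing electrons gives n = 2; the reaction quotient is Q = [Cd²⁺]·[Ce³⁺]^2/[Ce⁴⁺]^2 = 0.283.
E = E° − (RT/nF) ln Q = 2.12 − (8.314×323)/(2×96500) × (-1.261) = 2.120 + 0.018 = 2.138 V.

2.14 V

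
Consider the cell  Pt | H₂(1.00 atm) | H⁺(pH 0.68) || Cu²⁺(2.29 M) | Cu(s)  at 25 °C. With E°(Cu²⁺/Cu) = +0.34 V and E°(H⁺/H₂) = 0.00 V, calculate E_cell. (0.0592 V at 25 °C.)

The Cu²⁺/Cu couple is the cathode, so E°_cell = 0.34 V; n = 2.
[H⁺] = 10^(−0.68) = 0.21 M, and Q = [H⁺]^2 / ([Cu²⁺]·P(H₂)) = 0.0191.
E = E° − (0.0592/2) log Q = 0.34 − (0.0592/2)(-1.720) = 0.391 V.

0.39 V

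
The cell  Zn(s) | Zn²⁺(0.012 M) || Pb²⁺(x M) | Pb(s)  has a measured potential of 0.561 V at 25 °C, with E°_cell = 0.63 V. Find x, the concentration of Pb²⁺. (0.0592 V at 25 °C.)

From the Nernst equation, log Q = n(E° − E)/0.0592 = 2(0.63 − 0.561)/0.0592 = 2.331, so Q = 214.
With Q = [Zn²⁺]/[Pb²⁺] and the known concentrations, [Pb²⁺] in the denominator gives [Pb²⁺] = 5.6 × 10^-5 M.

5.6 × 10^-5 M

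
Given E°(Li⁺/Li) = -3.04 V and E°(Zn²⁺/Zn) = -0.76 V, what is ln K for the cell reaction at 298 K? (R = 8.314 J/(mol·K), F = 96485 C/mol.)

ln K = 177.6

E°_cell = -0.76 − (-3.04) = 2.28 V, with n = 2 electrons transferred.
At equilibrium E = 0, so the Nernst equation gives ln K = nFE°/RT = (2)(96485)(2.28)/((8.314)(298)) = 177.58.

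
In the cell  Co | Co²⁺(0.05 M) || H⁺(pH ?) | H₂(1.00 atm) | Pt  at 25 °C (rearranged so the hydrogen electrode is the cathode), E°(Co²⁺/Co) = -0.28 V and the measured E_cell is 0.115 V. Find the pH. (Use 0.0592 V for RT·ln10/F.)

pH = 3.44

E°_cell = 0.28 V and n = 2.
log Q = n(E° − E)/0.0592 = 2×(0.28 − 0.115)/0.0592 = 5.574.
With Q = [Co²⁺]·P(H₂) / [H⁺]^2, solving for [H⁺] gives log[H⁺] = -3.438, so pH = 3.44.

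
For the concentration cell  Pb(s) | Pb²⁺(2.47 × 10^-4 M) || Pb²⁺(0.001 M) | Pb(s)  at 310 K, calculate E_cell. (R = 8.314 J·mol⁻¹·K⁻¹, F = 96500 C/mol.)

Both half-cells are Pb²⁺/Pb, so E°_cell = 0. The concentrated side is the cathode; the cell reaction moves Pb²⁺ from high to low concentration with n = 2.
Q = [Pb²⁺]_dilute/[Pb²⁺]_conc = 2.47 × 10^-4/0.001 = 0.247.
E = 0 − (RT/nF) ln Q = −((8.314×310)/(2×96500))(-1.398) = 0.0187 V.

0.019 V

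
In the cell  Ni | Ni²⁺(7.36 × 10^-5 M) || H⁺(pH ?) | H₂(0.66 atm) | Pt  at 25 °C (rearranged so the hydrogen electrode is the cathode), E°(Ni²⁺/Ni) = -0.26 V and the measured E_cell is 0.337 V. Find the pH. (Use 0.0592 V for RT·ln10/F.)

E°_cell = 0.26 V and n = 2.
log Q = n(E° − E)/0.0592 = 2×(0.26 − 0.337)/0.0592 = -2.601.
With Q = [Ni²⁺]·P(H₂) / [H⁺]^2, solving for [H⁺] gives log[H⁺] = -0.856, so pH = 0.86.

pH = 0.86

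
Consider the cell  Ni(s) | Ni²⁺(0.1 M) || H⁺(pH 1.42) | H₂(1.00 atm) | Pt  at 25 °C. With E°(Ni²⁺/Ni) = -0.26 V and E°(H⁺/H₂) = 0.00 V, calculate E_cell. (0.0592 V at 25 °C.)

The hydrogen couple is the cathode, so E°_cell = 0.26 V; n = 2.
[H⁺] = 10^(−1.42) = 0.038 M, and Q = [Ni²⁺]·P(H₂) / [H⁺]^2 = 69.2.
E = E° − (0.0592/2) log Q = 0.26 − (0.0592/2)(1.840) = 0.206 V.

0.21 V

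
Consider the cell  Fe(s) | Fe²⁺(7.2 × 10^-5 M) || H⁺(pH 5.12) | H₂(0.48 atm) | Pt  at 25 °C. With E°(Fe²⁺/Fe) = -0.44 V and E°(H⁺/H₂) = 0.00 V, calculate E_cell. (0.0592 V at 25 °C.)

The hydrogen couple is the cathode, so E°_cell = 0.44 V; n = 2.
[H⁺] = 10^(−5.12) = 7.6 × 10^-6 M, and Q = [Fe²⁺]·P(H₂) / [H⁺]^2 = 6.01 × 10^5.
E = E° − (0.0592/2) log Q = 0.44 − (0.0592/2)(5.779) = 0.269 V.

0.27 V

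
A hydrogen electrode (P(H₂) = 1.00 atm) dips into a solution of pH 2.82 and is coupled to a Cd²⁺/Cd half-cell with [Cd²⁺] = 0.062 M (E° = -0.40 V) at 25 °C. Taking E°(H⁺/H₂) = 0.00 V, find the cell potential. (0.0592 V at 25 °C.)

The hydrogen couple is the cathode, so E°_cell = 0.40 V; n = 2.
[H⁺] = 10^(−2.82) = 0.0015 M, and Q = [Cd²⁺]·P(H₂) / [H⁺]^2 = 2.71 × 10^4.
E = E° − (0.0592/2) log Q = 0.40 − (0.0592/2)(4.432) = 0.269 V.

0.27 V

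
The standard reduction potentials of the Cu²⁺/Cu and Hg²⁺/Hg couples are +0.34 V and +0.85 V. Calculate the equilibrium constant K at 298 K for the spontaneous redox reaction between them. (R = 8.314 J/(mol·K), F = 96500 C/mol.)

1.8 × 10^17

E°_cell = +0.85 − (+0.34) = 0.51 V, with n = 2 electrons transferred.
At equilibrium E = 0, so the Nernst equation gives ln K = nFE°/RT = (2)(96500)(0.51)/((8.314)(298)) = 39.73.
K = e^39.73 = 1.8 × 10^17.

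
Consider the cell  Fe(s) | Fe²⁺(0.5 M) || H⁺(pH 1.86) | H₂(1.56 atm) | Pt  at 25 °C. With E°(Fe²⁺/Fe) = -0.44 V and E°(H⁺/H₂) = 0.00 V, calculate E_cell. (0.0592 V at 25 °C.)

0.33 V

The hydrogen couple is the cathode, so E°_cell = 0.44 V; n = 2.
[H⁺] = 10^(−1.86) = 0.014 M, and Q = [Fe²⁺]·P(H₂) / [H⁺]^2 = 4090.
E = E° − (0.0592/2) log Q = 0.44 − (0.0592/2)(3.612) = 0.333 V.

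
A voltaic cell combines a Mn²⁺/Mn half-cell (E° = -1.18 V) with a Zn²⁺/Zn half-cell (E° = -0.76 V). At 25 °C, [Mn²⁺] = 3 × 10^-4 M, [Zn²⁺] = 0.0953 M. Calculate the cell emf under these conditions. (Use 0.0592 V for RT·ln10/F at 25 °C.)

The Zn²⁺/Zn couple has the higher reduction potential and acts as the cathode, so E°_cell = -0.76 − (-1.18) = 0.42 V.
Balancing electrons gives n = 2; the reaction quotient is Q = [Mn²⁺]/[Zn²⁺] = 0.00315.
At 25 °C, E = E° − (0.0592/n) log Q = 0.42 − (0.0592/2)(-2.502) = 0.420 + 0.074 = 0.494 V.

0.494 V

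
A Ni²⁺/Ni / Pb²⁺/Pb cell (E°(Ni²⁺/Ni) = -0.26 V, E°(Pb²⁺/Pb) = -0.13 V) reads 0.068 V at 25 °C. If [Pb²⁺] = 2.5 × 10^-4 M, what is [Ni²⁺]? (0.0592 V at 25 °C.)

From the Nernst equation, log Q = n(E° − E)/0.0592 = 2(0.13 − 0.068)/0.0592 = 2.095, so Q = 124.
With Q = [Ni²⁺]/[Pb²⁺] and the known concentrations, [Ni²⁺] in the numerator gives [Ni²⁺] = 0.031 M.

0.031 M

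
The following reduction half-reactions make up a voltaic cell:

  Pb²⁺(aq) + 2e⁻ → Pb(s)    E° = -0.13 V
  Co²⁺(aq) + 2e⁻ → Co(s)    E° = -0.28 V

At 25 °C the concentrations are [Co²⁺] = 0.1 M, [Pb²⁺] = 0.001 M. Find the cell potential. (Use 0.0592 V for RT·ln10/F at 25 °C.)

0.091 V

The Pb²⁺/Pb couple has the higher reduction potential and acts as the cathode, so E°_cell = -0.13 − (-0.28) = 0.15 V.
Balancing electrons gives n = 2; the reaction quotient is Q = [Co²⁺]/[Pb²⁺] = 100.
At 25 °C, E = E° − (0.0592/n) log Q = 0.15 − (0.0592/2)(2.000) = 0.150 − 0.059 = 0.091 V.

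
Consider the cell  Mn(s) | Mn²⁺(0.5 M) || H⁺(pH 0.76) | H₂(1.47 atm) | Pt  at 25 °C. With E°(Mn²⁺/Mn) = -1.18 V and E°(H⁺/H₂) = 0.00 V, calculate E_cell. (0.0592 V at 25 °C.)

1.14 V

The hydrogen couple is the cathode, so E°_cell = 1.18 V; n = 2.
[H⁺] = 10^(−0.76) = 0.17 M, and Q = [Mn²⁺]·P(H₂) / [H⁺]^2 = 24.3.
E = E° − (0.0592/2) log Q = 1.18 − (0.0592/2)(1.386) = 1.139 V.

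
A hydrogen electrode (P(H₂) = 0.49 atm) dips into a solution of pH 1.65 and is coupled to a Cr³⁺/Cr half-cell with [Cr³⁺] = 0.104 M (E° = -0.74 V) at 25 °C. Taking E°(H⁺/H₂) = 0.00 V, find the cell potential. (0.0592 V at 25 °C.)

0.67 V

The hydrogen couple is the cathode, so E°_cell = 0.74 V; n = 6.
[H⁺] = 10^(−1.65) = 0.022 M, and Q = [Cr³⁺]^2·P(H₂)^3 / [H⁺]^6 = 1.01 × 10^7.
E = E° − (0.0592/6) log Q = 0.74 − (0.0592/6)(7.005) = 0.671 V.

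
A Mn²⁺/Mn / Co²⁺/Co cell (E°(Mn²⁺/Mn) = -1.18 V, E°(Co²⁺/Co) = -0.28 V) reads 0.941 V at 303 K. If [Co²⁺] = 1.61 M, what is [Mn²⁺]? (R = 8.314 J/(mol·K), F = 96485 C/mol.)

From the Nernst equation, ln Q = nF(E° − E)/RT = 2×96485×(0.90 − 0.941)/(8.314×303) = -3.141, so Q = 0.0433.
With Q = [Mn²⁺]/[Co²⁺] and the known concentrations, [Mn²⁺] in the numerator gives [Mn²⁺] = 0.07 M.

0.07 M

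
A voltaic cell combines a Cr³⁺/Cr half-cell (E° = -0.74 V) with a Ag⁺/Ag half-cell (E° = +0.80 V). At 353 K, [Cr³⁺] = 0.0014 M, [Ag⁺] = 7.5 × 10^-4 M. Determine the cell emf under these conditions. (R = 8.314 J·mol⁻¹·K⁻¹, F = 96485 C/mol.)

1.39 V

The Ag⁺/Ag couple has the higher reduction potential and acts as the cathode, so E°_cell = +0.80 − (-0.74) = 1.54 V.
Balancing electrons gives n = 3; the reaction quotient is Q = [Cr³⁺]/[Ag⁺]^3 = 3.32 × 10^6.
E = E° − (RT/nF) ln Q = 1.54 − (8.314×353)/(3×96485) × (15.015) = 1.540 − 0.152 = 1.388 V.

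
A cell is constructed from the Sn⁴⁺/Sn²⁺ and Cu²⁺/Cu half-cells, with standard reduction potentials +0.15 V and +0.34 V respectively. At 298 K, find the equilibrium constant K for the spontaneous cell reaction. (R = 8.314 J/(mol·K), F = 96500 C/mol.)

2.7 × 10^6

E°_cell = +0.34 − (+0.15) = 0.19 V, with n = 2 electrons transferred.
At equilibrium E = 0, so the Nernst equation gives ln K = nFE°/RT = (2)(96500)(0.19)/((8.314)(298)) = 14.80.
K = e^14.80 = 2.7 × 10^6.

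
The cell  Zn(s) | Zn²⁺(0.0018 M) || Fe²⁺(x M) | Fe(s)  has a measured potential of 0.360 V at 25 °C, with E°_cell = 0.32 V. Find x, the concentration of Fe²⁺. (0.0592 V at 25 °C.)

0.04 M

From the Nernst equation, log Q = n(E° − E)/0.0592 = 2(0.32 − 0.360)/0.0592 = -1.351, so Q = 0.0445.
With Q = [Zn²⁺]/[Fe²⁺] and the known concentrations, [Fe²⁺] in the denominator gives [Fe²⁺] = 0.04 M.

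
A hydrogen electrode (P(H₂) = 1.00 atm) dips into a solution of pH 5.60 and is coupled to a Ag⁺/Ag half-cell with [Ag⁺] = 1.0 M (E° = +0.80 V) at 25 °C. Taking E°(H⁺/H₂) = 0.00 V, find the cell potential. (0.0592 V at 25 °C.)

1.13 V

The Ag⁺/Ag couple is the cathode, so E°_cell = 0.80 V; n = 2.
[H⁺] = 10^(−5.60) = 2.5 × 10^-6 M, and Q = [H⁺]^2 / ([Ag⁺]^2·P(H₂)) = 6.31 × 10^-12.
E = E° − (0.0592/2) log Q = 0.80 − (0.0592/2)(-11.200) = 1.132 V.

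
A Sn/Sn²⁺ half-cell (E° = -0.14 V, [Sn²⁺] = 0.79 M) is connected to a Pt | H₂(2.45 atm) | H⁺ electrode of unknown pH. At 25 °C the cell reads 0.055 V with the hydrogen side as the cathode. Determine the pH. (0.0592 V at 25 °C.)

pH = 1.29

E°_cell = 0.14 V and n = 2.
log Q = n(E° − E)/0.0592 = 2×(0.14 − 0.055)/0.0592 = 2.872.
With Q = [Sn²⁺]·P(H₂) / [H⁺]^2, solving for [H⁺] gives log[H⁺] = -1.292, so pH = 1.29.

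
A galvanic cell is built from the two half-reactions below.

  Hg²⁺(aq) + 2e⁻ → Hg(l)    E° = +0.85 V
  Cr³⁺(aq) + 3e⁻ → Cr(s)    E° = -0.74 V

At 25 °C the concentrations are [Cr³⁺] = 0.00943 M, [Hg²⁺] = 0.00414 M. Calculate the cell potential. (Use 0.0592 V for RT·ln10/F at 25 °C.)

1.56 V

The Hg²⁺/Hg couple has the higher reduction potential and acts as the cathode, so E°_cell = +0.85 − (-0.74) = 1.59 V.
Balancing electrons gives n = 6; the reaction quotient is Q = [Cr³⁺]^2/[Hg²⁺]^3 = 1250.
At 25 °C, E = E° − (0.0592/n) log Q = 1.59 − (0.0592/6)(3.098) = 1.590 − 0.031 = 1.559 V.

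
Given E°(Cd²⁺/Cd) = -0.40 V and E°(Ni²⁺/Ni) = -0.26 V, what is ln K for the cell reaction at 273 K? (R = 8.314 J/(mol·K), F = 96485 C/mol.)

E°_cell = -0.26 − (-0.40) = 0.14 V, with n = 2 electrons transferred.
At equilibrium E = 0, so the Nernst equation gives ln K = nFE°/RT = (2)(96485)(0.14)/((8.314)(273)) = 11.90.

ln K = 11.9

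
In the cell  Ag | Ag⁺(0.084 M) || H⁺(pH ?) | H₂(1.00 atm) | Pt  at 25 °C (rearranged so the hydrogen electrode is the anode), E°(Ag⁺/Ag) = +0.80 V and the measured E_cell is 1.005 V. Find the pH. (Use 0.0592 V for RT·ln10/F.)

E°_cell = 0.80 V and n = 2.
log Q = n(E° − E)/0.0592 = 2×(0.80 − 1.005)/0.0592 = -6.926.
With Q = [H⁺]^2 / ([Ag⁺]^2·P(H₂)), solving for [H⁺] gives log[H⁺] = -4.539, so pH = 4.54.

pH = 4.54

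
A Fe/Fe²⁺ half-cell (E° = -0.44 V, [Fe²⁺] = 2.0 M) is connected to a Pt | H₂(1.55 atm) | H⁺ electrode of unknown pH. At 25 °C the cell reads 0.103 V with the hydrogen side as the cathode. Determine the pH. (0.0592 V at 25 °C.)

pH = 5.45

E°_cell = 0.44 V and n = 2.
log Q = n(E° − E)/0.0592 = 2×(0.44 − 0.103)/0.0592 = 11.385.
With Q = [Fe²⁺]·P(H₂) / [H⁺]^2, solving for [H⁺] gives log[H⁺] = -5.447, so pH = 5.45.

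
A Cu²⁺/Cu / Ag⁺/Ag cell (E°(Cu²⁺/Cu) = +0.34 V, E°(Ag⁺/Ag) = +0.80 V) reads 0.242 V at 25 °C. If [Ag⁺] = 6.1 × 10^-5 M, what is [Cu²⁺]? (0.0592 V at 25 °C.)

From the Nernst equation, log Q = n(E° − E)/0.0592 = 2(0.46 − 0.242)/0.0592 = 7.365, so Q = 2.32 × 10^7.
With Q = [Cu²⁺]/[Ag⁺]^2 and the known concentrations, [Cu²⁺] in the numerator gives [Cu²⁺] = 0.086 M.

0.086 M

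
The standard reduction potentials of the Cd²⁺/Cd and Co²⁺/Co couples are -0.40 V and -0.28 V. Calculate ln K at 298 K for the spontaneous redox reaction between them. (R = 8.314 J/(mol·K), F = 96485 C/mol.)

E°_cell = -0.28 − (-0.40) = 0.12 V, with n = 2 electrons transferred.
At equilibrium E = 0, so the Nernst equation gives ln K = nFE°/RT = (2)(96485)(0.12)/((8.314)(298)) = 9.35.

ln K = 9.3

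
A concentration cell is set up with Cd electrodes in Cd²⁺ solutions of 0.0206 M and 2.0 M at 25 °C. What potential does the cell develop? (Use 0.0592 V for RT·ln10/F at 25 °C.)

Both half-cells are Cd²⁺/Cd, so E°_cell = 0. The concentrated side is the cathode; the cell reaction moves Cd²⁺ from high to low concentration with n = 2.
Q = [Cd²⁺]_dilute/[Cd²⁺]_conc = 0.0206/2.0 = 0.0103.
E = 0 − (0.0592/2) log Q = −(0.0592/2)(-1.987) = 0.0588 V.

0.059 V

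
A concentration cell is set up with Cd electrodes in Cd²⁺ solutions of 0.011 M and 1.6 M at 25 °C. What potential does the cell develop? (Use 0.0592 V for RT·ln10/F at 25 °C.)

Both half-cells are Cd²⁺/Cd, so E°_cell = 0. The concentrated side is the cathode; the cell reaction moves Cd²⁺ from high to low concentration with n = 2.
Q = [Cd²⁺]_dilute/[Cd²⁺]_conc = 0.011/1.6 = 0.00687.
E = 0 − (0.0592/2) log Q = −(0.0592/2)(-2.163) = 0.0640 V.

0.064 V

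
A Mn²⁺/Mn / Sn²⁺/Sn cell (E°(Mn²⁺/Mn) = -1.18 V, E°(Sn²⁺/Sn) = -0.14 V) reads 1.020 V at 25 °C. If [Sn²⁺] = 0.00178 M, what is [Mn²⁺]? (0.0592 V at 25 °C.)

From the Nernst equation, log Q = n(E° − E)/0.0592 = 2(1.04 − 1.020)/0.0592 = 0.676, so Q = 4.74.
With Q = [Mn²⁺]/[Sn²⁺] and the known concentrations, [Mn²⁺] in the numerator gives [Mn²⁺] = 0.0084 M.

0.0084 M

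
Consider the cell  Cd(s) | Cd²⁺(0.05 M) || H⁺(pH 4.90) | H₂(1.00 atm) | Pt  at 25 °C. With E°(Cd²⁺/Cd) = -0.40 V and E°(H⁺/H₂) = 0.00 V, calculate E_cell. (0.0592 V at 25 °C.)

The hydrogen couple is the cathode, so E°_cell = 0.40 V; n = 2.
[H⁺] = 10^(−4.90) = 1.3 × 10^-5 M, and Q = [Cd²⁺]·P(H₂) / [H⁺]^2 = 3.15 × 10^8.
E = E° − (0.0592/2) log Q = 0.40 − (0.0592/2)(8.499) = 0.148 V.

0.15 V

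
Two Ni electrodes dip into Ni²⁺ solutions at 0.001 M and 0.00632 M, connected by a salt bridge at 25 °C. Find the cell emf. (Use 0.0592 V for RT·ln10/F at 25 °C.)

Both half-cells are Ni²⁺/Ni, so E°_cell = 0. The concentrated side is the cathode; the cell reaction moves Ni²⁺ from high to low concentration with n = 2.
Q = [Ni²⁺]_dilute/[Ni²⁺]_conc = 0.001/0.00632 = 0.158.
E = 0 − (0.0592/2) log Q = −(0.0592/2)(-0.801) = 0.0237 V.

0.024 V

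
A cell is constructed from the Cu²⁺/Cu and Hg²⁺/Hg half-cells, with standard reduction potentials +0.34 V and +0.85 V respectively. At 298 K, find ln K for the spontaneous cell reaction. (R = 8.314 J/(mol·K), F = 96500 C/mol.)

E°_cell = +0.85 − (+0.34) = 0.51 V, with n = 2 electrons transferred.
At equilibrium E = 0, so the Nernst equation gives ln K = nFE°/RT = (2)(96500)(0.51)/((8.314)(298)) = 39.73.

ln K = 39.7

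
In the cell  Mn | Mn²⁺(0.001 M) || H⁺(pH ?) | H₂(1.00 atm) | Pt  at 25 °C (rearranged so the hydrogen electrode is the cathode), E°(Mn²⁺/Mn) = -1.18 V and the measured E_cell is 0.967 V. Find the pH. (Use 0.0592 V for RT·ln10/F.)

pH = 5.10

E°_cell = 1.18 V and n = 2.
log Q = n(E° − E)/0.0592 = 2×(1.18 − 0.967)/0.0592 = 7.196.
With Q = [Mn²⁺]·P(H₂) / [H⁺]^2, solving for [H⁺] gives log[H⁺] = -5.098, so pH = 5.10.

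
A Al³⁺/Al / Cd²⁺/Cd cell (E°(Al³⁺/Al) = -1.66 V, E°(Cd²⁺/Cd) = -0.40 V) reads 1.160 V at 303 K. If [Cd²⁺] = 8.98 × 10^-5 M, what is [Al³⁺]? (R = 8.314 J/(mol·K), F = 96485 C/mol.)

0.083 M

From the Nernst equation, ln Q = nF(E° − E)/RT = 6×96485×(1.26 − 1.160)/(8.314×303) = 22.980, so Q = 9.56 × 10^9.
With Q = [Al³⁺]^2/[Cd²⁺]^3 and the known concentrations, [Al³⁺]^2 in the numerator gives [Al³⁺] = 0.083 M.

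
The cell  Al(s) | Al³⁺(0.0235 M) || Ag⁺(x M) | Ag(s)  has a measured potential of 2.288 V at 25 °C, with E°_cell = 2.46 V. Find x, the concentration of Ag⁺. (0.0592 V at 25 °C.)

3.6 × 10^-4 M

From the Nernst equation, log Q = n(E° − E)/0.0592 = 3(2.46 − 2.288)/0.0592 = 8.716, so Q = 5.2 × 10^8.
With Q = [Al³⁺]/[Ag⁺]^3 and the known concentrations, [Ag⁺]^3 in the denominator gives [Ag⁺] = 3.6 × 10^-4 M.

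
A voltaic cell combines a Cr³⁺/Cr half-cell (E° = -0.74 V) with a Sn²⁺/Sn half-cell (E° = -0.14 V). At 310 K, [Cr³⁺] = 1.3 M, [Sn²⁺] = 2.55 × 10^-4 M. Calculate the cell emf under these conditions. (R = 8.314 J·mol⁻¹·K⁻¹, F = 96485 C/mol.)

0.487 V

The Sn²⁺/Sn couple has the higher reduction potential and acts as the cathode, so E°_cell = -0.14 − (-0.74) = 0.60 V.
Balancing electrons gives n = 6; the reaction quotient is Q = [Cr³⁺]^2/[Sn²⁺]^3 = 1.02 × 10^11.
E = E° − (RT/nF) ln Q = 0.60 − (8.314×310)/(6×96485) × (25.347) = 0.600 − 0.113 = 0.487 V.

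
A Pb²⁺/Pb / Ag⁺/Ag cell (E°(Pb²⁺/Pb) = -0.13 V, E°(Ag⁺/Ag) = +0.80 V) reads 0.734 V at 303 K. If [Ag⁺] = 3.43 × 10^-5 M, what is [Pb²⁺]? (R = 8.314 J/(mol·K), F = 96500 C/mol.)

0.0039 M

From the Nernst equation, ln Q = nF(E° − E)/RT = 2×96500×(0.93 − 0.734)/(8.314×303) = 15.016, so Q = 3.32 × 10^6.
With Q = [Pb²⁺]/[Ag⁺]^2 and the known concentrations, [Pb²⁺] in the numerator gives [Pb²⁺] = 0.0039 M.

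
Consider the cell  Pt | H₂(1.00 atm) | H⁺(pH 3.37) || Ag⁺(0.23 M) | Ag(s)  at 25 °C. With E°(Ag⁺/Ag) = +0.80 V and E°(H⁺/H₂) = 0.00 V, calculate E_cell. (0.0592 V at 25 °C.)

0.96 V

The Ag⁺/Ag couple is the cathode, so E°_cell = 0.80 V; n = 2.
[H⁺] = 10^(−3.37) = 4.3 × 10^-4 M, and Q = [H⁺]^2 / ([Ag⁺]^2·P(H₂)) = 3.44 × 10^-6.
E = E° − (0.0592/2) log Q = 0.80 − (0.0592/2)(-5.463) = 0.962 V.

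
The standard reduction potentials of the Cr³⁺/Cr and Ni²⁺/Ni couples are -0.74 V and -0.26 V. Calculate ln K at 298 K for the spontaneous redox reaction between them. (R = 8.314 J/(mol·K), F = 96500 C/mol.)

E°_cell = -0.26 − (-0.74) = 0.48 V, with n = 6 electrons transferred.
At equilibrium E = 0, so the Nernst equation gives ln K = nFE°/RT = (6)(96500)(0.48)/((8.314)(298)) = 112.17.

ln K = 112.2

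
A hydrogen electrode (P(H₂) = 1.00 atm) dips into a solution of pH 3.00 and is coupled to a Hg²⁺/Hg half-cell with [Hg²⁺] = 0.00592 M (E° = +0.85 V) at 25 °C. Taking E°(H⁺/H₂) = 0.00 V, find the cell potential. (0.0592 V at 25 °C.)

0.96 V

The Hg²⁺/Hg couple is the cathode, so E°_cell = 0.85 V; n = 2.
[H⁺] = 10^(−3.00) = 0.0010 M, and Q = [H⁺]^2 / ([Hg²⁺]·P(H₂)) = 1.69 × 10^-4.
E = E° − (0.0592/2) log Q = 0.85 − (0.0592/2)(-3.772) = 0.962 V.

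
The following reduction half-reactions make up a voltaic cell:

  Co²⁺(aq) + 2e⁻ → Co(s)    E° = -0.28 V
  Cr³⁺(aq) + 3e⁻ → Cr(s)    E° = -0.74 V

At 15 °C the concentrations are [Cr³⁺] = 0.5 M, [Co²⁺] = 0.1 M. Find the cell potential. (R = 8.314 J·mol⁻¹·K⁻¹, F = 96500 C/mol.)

The Co²⁺/Co couple has the higher reduction potential and acts as the cathode, so E°_cell = -0.28 − (-0.74) = 0.46 V.
Balancing electrons gives n = 6; the reaction quotient is Q = [Cr³⁺]^2/[Co²⁺]^3 = 250.
E = E° − (RT/nF) ln Q = 0.46 − (8.314×288)/(6×96500) × (5.521) = 0.460 − 0.023 = 0.437 V.

0.437 V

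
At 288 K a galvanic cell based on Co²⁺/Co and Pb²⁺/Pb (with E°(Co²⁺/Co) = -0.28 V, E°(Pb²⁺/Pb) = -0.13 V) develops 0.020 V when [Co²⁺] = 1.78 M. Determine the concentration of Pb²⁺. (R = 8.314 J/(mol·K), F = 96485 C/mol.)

From the Nernst equation, ln Q = nF(E° − E)/RT = 2×96485×(0.15 − 0.020)/(8.314×288) = 10.477, so Q = 3.55 × 10^4.
With Q = [Co²⁺]/[Pb²⁺] and the known concentrations, [Pb²⁺] in the denominator gives [Pb²⁺] = 5 × 10^-5 M.

5 × 10^-5 M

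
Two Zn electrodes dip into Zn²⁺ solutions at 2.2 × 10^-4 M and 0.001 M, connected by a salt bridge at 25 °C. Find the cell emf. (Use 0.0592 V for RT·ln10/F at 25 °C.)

0.019 V

Both half-cells are Zn²⁺/Zn, so E°_cell = 0. The concentrated side is the cathode; the cell reaction moves Zn²⁺ from high to low concentration with n = 2.
Q = [Zn²⁺]_dilute/[Zn²⁺]_conc = 2.2 × 10^-4/0.001 = 0.220.
E = 0 − (0.0592/2) log Q = −(0.0592/2)(-0.658) = 0.0195 V.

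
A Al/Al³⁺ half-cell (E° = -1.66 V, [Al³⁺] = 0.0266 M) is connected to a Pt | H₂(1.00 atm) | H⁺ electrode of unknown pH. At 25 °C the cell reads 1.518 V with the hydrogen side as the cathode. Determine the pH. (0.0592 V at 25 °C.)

E°_cell = 1.66 V and n = 6.
log Q = n(E° − E)/0.0592 = 6×(1.66 − 1.518)/0.0592 = 14.392.
With Q = [Al³⁺]^2·P(H₂)^3 / [H⁺]^6, solving for [H⁺] gives log[H⁺] = -2.924, so pH = 2.92.

pH = 2.92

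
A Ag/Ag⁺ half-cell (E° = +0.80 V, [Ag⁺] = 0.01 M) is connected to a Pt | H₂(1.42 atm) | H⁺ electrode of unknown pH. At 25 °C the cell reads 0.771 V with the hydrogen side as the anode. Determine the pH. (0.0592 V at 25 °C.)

E°_cell = 0.80 V and n = 2.
log Q = n(E° − E)/0.0592 = 2×(0.80 − 0.771)/0.0592 = 0.980.
With Q = [H⁺]^2 / ([Ag⁺]^2·P(H₂)), solving for [H⁺] gives log[H⁺] = -1.434, so pH = 1.43.

pH = 1.43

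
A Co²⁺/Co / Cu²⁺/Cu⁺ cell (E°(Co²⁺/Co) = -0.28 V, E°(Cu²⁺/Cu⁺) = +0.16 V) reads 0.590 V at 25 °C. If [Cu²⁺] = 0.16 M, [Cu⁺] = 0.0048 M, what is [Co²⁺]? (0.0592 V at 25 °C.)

From the Nernst equation, log Q = n(E° − E)/0.0592 = 2(0.44 − 0.590)/0.0592 = -5.068, so Q = 8.56 × 10^-6.
With Q = [Co²⁺]·[Cu⁺]^2/[Cu²⁺]^2 and the known concentrations, [Co²⁺] in the numerator gives [Co²⁺] = 0.0095 M.

0.0095 M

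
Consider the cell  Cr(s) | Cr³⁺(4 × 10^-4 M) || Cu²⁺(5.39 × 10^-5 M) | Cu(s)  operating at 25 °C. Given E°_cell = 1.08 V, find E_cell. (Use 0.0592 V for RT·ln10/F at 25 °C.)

1.02 V

Balancing electrons gives n = 6; the reaction quotient is Q = [Cr³⁺]^2/[Cu²⁺]^3 = 1.02 × 10^6.
At 25 °C, E = E° − (0.0592/n) log Q = 1.08 − (0.0592/6)(6.009) = 1.080 − 0.059 = 1.021 V.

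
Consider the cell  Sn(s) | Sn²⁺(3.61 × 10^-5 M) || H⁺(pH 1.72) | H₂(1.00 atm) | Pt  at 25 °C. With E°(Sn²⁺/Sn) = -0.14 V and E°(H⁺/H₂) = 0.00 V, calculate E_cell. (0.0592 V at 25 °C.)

The hydrogen couple is the cathode, so E°_cell = 0.14 V; n = 2.
[H⁺] = 10^(−1.72) = 0.019 M, and Q = [Sn²⁺]·P(H₂) / [H⁺]^2 = 0.0994.
E = E° − (0.0592/2) log Q = 0.14 − (0.0592/2)(-1.002) = 0.170 V.

0.17 V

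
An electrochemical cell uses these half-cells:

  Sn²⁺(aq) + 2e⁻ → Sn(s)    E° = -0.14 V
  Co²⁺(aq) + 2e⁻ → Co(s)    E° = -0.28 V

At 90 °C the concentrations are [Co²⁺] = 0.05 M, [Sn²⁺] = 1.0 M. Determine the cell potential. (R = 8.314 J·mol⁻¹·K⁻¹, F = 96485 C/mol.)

0.187 V

The Sn²⁺/Sn couple has the higher reduction potential and acts as the cathode, so E°_cell = -0.14 − (-0.28) = 0.14 V.
Balancing electrons gives n = 2; the reaction quotient is Q = [Co²⁺]/[Sn²⁺] = 0.0500.
E = E° − (RT/nF) ln Q = 0.14 − (8.314×363)/(2×96485) × (-2.996) = 0.140 + 0.047 = 0.187 V.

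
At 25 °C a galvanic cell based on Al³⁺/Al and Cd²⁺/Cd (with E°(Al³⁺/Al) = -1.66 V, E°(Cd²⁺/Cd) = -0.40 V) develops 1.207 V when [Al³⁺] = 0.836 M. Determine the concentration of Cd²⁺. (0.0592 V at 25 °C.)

From the Nernst equation, log Q = n(E° − E)/0.0592 = 6(1.26 − 1.207)/0.0592 = 5.372, so Q = 2.35 × 10^5.
With Q = [Al³⁺]^2/[Cd²⁺]^3 and the known concentrations, [Cd²⁺]^3 in the denominator gives [Cd²⁺] = 0.014 M.

0.014 M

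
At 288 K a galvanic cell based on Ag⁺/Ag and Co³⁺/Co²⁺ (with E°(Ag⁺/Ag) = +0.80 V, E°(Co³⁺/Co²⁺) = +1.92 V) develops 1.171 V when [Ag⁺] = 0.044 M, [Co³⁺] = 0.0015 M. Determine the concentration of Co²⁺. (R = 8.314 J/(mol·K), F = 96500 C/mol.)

0.0044 M

From the Nernst equation, ln Q = nF(E° − E)/RT = 1×96500×(1.12 − 1.171)/(8.314×288) = -2.055, so Q = 0.128.
With Q = [Ag⁺]·[Co²⁺]/[Co³⁺] and the known concentrations, [Co²⁺] in the numerator gives [Co²⁺] = 0.0044 M.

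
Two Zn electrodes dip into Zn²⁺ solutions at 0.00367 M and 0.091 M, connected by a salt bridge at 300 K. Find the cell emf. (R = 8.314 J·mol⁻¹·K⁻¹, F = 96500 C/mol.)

0.041 V

Both half-cells are Zn²⁺/Zn, so E°_cell = 0. The concentrated side is the cathode; the cell reaction moves Zn²⁺ from high to low concentration with n = 2.
Q = [Zn²⁺]_dilute/[Zn²⁺]_conc = 0.00367/0.091 = 0.0403.
E = 0 − (RT/nF) ln Q = −((8.314×300)/(2×96500))(-3.211) = 0.0415 V.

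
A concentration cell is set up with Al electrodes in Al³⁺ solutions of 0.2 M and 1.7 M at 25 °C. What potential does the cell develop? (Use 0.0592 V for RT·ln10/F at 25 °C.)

0.018 V

Both half-cells are Al³⁺/Al, so E°_cell = 0. The concentrated side is the cathode; the cell reaction moves Al³⁺ from high to low concentration with n = 3.
Q = [Al³⁺]_dilute/[Al³⁺]_conc = 0.2/1.7 = 0.118.
E = 0 − (0.0592/3) log Q = −(0.0592/3)(-0.929) = 0.0183 V.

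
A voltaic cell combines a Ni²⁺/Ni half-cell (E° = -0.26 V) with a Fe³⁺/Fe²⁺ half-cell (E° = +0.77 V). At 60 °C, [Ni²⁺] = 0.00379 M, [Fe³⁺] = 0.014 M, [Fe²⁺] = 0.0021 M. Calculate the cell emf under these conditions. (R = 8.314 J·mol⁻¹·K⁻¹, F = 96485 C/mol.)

1.16 V

The Fe³⁺/Fe²⁺ couple has the higher reduction potential and acts as the cathode, so E°_cell = +0.77 − (-0.26) = 1.03 V.
Balancing electrons gives n = 2; the reaction quotient is Q = [Ni²⁺]·[Fe²⁺]^2/[Fe³⁺]^2 = 8.53 × 10^-5.
E = E° − (RT/nF) ln Q = 1.03 − (8.314×333)/(2×96485) × (-9.370) = 1.030 + 0.134 = 1.164 V.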